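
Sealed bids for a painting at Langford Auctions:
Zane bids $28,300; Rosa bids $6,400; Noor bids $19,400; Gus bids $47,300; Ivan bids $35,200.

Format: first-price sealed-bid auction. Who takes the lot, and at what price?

Bids ranked: 47,300 (Gus) > 35,200 (Ivan) > 28,300 (Zane) > 19,400 (Noor) > 6,400 (Rosa)
Gus has the highest bid and pays exactly that: $47,300.

Gus pays $47,300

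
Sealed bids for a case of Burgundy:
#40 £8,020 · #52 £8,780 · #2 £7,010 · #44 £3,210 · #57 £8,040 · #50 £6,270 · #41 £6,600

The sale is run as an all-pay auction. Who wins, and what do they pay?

Rule: the highest bidder wins the item, but every bidder pays their own bid.
Bids ranked: 8,780 (#52) > 8,040 (#57) > 8,020 (#40) > 7,010 (#2) > 6,600 (#41) > 6,270 (#50) > …
#52 is highest and takes the item; every bidder forfeits their bid.

#52 pays £8,780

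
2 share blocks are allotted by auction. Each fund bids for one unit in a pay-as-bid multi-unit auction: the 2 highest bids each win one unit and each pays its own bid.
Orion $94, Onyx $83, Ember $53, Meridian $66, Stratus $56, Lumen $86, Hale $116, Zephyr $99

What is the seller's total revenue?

Ordering the bids: 116 (Hale), 99 (Zephyr), 94 (Orion), 86 (Lumen), …
The 2 highest are Hale, Zephyr.
Total revenue = 116 + 99 = $215.

Total revenue: $215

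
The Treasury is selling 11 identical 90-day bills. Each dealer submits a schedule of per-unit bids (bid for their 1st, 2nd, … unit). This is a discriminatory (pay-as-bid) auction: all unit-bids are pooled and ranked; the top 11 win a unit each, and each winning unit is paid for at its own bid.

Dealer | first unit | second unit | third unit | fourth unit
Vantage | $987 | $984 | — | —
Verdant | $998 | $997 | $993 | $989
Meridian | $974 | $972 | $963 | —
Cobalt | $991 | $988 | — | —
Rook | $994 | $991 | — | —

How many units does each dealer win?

Pooled unit-bids ranked (top 11): 998 (Verdant-1), 997 (Verdant-2), 994 (Rook-1), 993 (Verdant-3), 991 (Cobalt-1), 991 (Rook-2), 989 (Verdant-4), 988 (Cobalt-2), 987 (Vantage-1), 984 (Vantage-2), 974 (Meridian-1)
Next rejected bid: $972 (not a price — pay-as-bid).
Allocation: Cobalt 2, Meridian 1, Rook 2, Vantage 2, Verdant 4.

Cobalt 2, Meridian 1, Rook 2, Vantage 2, Verdant 4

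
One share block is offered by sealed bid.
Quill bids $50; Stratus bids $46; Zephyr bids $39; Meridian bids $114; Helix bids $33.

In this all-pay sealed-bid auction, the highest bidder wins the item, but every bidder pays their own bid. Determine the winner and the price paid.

Meridian pays $114

Rule: the highest bidder wins the item, but every bidder pays their own bid.
Bids in order: 114 (Meridian) > 50 (Quill) > 46 (Stratus) > 39 (Zephyr) > 33 (Helix)
Meridian wins with the top bid; all bids are sunk regardless.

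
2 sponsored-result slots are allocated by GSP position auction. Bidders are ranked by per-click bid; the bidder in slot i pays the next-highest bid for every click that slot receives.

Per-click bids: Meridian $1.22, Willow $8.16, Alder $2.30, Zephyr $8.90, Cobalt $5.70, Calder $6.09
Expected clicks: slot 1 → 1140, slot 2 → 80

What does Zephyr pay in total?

Zephyr pays $9302.40

Sorting advertisers: $8.90 (Zephyr) > $8.16 (Willow) > $6.09 (Calder) > …
Zephyr holds slot 1 → pays next bid $8.16 × 1140 clicks = $9302.40.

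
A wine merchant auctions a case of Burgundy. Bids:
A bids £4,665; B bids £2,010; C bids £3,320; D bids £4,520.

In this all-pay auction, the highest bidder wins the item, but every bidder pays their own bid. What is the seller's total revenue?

Total revenue: £14,515

Bids in order: 4,665 (A) > 4,520 (D) > 3,320 (C) > 2,010 (B)
Every bidder forfeits their bid regardless of winning.
Revenue = 4,665 + 2,010 + 3,320 + 4,520 = £14,515.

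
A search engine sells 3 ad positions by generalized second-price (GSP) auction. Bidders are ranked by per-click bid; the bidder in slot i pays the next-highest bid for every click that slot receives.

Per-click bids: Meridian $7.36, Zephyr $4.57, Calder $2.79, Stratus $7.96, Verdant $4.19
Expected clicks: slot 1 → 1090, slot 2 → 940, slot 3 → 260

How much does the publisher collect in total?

Sorting advertisers: $7.96 (Stratus) > $7.36 (Meridian) > $4.57 (Zephyr) > $4.19 (Verdant) > …
Slot 1: Stratus pays $7.36 × 1090 = $8022.40
Slot 2: Meridian pays $4.57 × 940 = $4295.80
Slot 3: Zephyr pays $4.19 × 260 = $1089.40
Total = $13407.60

Total revenue: $13407.60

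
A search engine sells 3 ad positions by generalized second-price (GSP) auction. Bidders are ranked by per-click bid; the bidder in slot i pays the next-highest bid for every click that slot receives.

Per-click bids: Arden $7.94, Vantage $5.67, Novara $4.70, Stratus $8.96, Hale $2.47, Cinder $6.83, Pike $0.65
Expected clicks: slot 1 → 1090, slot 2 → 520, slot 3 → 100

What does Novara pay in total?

Novara pays $0.00

Ranked by bid: $8.96 (Stratus) > $7.94 (Arden) > $6.83 (Cinder) > $5.67 (Vantage) > …
Novara ranks below slot 3 → no slot, pays nothing.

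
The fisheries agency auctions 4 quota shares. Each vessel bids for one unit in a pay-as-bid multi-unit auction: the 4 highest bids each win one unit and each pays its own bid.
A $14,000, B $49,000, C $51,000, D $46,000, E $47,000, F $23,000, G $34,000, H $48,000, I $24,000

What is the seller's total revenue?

Sorting: 51,000 (C), 49,000 (B), 48,000 (H), 47,000 (E), 46,000 (D), 34,000 (G), …
The 4 highest are C, B, H, E.
Total revenue = 51,000 + 49,000 + 48,000 + 47,000 = $195,000.

Total revenue: $195,000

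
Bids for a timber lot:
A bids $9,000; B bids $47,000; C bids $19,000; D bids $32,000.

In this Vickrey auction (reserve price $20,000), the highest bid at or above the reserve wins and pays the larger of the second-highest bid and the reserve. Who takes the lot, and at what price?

B pays $32,000

Sorting bids: 47,000 (B) > 32,000 (D) > 19,000 (C) > 9,000 (A)
B has the top bid at or above the reserve ($47,000).
Second-highest bid $32,000 exceeds the reserve $20,000 → payment $32,000.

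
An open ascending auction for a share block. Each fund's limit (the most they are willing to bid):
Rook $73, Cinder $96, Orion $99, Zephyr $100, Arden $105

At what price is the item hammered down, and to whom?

Open ascending-bid auction: the price rises until one bidder remains; the winner pays the price at which the last rival dropped out.
Sorting limits: 105 (Arden) > 100 (Zephyr) > 99 (Orion) > 96 (Cinder) > 73 (Rook)
Bidding ends when Zephyr exits at $100; Arden takes it.

Arden wins at $100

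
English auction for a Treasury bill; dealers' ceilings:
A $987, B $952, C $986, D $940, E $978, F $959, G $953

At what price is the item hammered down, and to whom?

A wins at $986

Rule: the price rises until one bidder remains; the winner pays the price at which the last rival dropped out.
Limits ranked: 987 (A) > 986 (C) > 978 (E) > 959 (F) > 953 (G) > 952 (B) > …
C is the last rival to drop out, at $986; A remains and wins at that price.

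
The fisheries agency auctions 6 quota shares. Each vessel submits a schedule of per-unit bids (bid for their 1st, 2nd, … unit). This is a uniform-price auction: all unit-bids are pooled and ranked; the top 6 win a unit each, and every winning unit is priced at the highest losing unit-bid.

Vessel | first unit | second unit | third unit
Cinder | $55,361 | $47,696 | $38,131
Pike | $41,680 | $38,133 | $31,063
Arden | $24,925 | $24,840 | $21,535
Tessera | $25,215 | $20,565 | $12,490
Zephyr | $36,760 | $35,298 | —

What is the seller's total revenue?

Merging the schedules and taking the best 6: 55,361 (Cinder-1), 47,696 (Cinder-2), 41,680 (Pike-1), 38,133 (Pike-2), 38,131 (Cinder-3), 36,760 (Zephyr-1)
Highest rejected unit-bid = $35,298.
Allocation: Cinder 3, Pike 2, Zephyr 1. Every unit priced at $35,298.
Revenue = 6 × 35,298 = $211,788.

Total revenue: $211,788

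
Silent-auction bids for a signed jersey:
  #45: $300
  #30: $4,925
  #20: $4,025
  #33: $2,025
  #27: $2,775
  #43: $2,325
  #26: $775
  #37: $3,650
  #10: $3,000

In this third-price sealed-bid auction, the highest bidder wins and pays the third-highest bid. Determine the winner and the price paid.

#30 pays $3,650

Bids in order: 4,925 (#30) > 4,025 (#20) > 3,650 (#37) > 3,000 (#10) > 2,775 (#27) > 2,325 (#43) > …
#30 is highest; pays the third-highest bid, $3,650.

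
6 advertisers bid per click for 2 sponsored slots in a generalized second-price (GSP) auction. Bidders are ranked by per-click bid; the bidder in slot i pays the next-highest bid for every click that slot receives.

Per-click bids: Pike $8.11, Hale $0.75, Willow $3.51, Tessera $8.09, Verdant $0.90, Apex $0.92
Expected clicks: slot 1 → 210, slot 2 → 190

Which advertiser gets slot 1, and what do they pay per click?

Pike; $8.09 per click

Ranked by bid: $8.11 (Pike) > $8.09 (Tessera) > $3.51 (Willow) > …
Slot 1 goes to the first-ranked bidder, Pike, who pays the next bid down: $8.09/click.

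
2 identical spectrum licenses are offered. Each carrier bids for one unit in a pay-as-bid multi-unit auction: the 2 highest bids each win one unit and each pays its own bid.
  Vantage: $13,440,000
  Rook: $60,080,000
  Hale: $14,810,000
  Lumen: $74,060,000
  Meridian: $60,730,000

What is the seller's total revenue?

Total revenue: $134,790,000

Ordering the bids: 74,060,000 (Lumen), 60,730,000 (Meridian), 60,080,000 (Rook), 14,810,000 (Hale), …
Top 2: Lumen, Meridian.
Total revenue = 74,060,000 + 60,730,000 = $134,790,000.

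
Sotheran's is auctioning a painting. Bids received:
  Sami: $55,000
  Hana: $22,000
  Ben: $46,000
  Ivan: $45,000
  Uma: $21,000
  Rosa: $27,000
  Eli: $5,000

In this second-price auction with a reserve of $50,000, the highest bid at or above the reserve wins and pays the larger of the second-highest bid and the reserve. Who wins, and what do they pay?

Sami pays $50,000

Second-price auction with a reserve of $50,000: the highest bid at or above the reserve wins and pays the larger of the second-highest bid and the reserve.
Sorting bids: 55,000 (Sami) > 46,000 (Ben) > 45,000 (Ivan) > 27,000 (Rosa) > 22,000 (Hana) > 21,000 (Uma) > …
Sami has the top bid at or above the reserve ($55,000).
Second-highest bid $46,000 is below the reserve $50,000, so the reserve binds → payment $50,000.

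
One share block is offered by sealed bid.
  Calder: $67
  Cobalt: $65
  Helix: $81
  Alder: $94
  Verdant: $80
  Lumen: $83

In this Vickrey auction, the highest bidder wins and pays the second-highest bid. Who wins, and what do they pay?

Alder pays $83

Bids ranked: 94 (Alder) > 83 (Lumen) > 81 (Helix) > 80 (Verdant) > 67 (Calder) > 65 (Cobalt)
Alder is highest; pays the second-highest bid, $83.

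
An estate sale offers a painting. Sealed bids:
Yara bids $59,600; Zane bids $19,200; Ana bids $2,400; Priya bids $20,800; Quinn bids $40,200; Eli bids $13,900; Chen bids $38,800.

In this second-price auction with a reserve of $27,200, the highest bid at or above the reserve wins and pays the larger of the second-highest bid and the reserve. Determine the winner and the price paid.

Second-price auction with a reserve of $27,200: the highest bid at or above the reserve wins and pays the larger of the second-highest bid and the reserve.
Sorting bids: 59,600 (Yara) > 40,200 (Quinn) > 38,800 (Chen) > 20,800 (Priya) > 19,200 (Zane) > 13,900 (Eli) > …
Highest eligible bid: Yara at $59,600.
max(second-highest $40,200, reserve $27,200) = $40,200; the reserve does not bind.

Yara pays $40,200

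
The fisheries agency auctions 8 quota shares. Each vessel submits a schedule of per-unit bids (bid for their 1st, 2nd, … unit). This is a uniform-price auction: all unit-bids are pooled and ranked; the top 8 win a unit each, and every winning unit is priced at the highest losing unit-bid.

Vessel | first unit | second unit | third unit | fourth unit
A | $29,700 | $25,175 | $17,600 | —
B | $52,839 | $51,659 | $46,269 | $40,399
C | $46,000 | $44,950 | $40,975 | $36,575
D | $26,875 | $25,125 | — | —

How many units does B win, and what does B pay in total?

B: 4 units, pays $118,800

Pooled unit-bids ranked (top 8): 52,839 (B-1), 51,659 (B-2), 46,269 (B-3), 46,000 (C-1), 44,950 (C-2), 40,975 (C-3), 40,399 (B-4), 36,575 (C-4)
The (k+1)-th unit-bid is $29,700.
B wins 4 unit(s) at $29,700 each.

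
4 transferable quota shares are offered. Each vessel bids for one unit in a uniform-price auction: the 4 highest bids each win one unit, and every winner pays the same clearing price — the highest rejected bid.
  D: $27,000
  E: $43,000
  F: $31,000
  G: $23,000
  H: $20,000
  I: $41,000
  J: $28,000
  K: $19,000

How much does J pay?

J pays $27,000

Bids ranked high→low: 43,000 (E), 41,000 (I), 31,000 (F), 28,000 (J), 27,000 (D), 23,000 (G), …
Winners (4 units): E, I, F, J.
Clearing price = highest rejected bid = $27,000.
J wins → pays $27,000.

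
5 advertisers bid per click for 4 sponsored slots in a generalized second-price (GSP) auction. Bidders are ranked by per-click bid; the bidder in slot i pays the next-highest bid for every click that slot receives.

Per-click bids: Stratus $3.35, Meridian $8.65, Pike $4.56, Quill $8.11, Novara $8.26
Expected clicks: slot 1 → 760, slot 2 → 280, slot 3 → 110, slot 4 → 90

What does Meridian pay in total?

Per-click bids in order: $8.65 (Meridian) > $8.26 (Novara) > $8.11 (Quill) > $4.56 (Pike) > $3.35 (Stratus)
Meridian holds slot 1 → pays next bid $8.26 × 760 clicks = $6277.60.

Meridian pays $6277.60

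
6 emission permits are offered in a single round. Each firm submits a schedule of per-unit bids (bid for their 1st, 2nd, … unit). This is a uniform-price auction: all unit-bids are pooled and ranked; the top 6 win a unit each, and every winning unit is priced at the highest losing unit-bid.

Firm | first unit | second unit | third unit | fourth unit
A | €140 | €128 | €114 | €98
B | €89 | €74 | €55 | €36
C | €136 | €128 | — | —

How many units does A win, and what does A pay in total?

Merging the schedules and taking the best 6: 140 (A-1), 136 (C-1), 128 (A-2), 128 (C-2), 114 (A-3), 98 (A-4)
First bid not allocated: €89.
A wins 4 unit(s) at €89 each.

A: 4 units, pays €356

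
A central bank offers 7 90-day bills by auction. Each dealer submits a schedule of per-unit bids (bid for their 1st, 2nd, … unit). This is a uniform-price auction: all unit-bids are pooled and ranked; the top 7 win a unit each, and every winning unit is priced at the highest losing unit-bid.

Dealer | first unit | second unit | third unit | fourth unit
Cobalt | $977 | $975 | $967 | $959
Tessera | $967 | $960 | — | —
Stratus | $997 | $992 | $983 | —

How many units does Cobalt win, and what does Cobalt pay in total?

Merging the schedules and taking the best 7: 997 (Stratus-1), 992 (Stratus-2), 983 (Stratus-3), 977 (Cobalt-1), 975 (Cobalt-2), 967 (Cobalt-3), 967 (Tessera-1)
Highest rejected unit-bid = $960.
Cobalt wins 3 unit(s) at $960 each.

Cobalt: 3 units, pays $2,880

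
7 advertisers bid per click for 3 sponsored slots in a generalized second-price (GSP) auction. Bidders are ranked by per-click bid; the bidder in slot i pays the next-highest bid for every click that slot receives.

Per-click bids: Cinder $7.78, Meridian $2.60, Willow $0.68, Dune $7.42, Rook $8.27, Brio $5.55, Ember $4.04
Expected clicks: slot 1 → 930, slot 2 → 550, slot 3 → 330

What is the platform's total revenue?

Sorting advertisers: $8.27 (Rook) > $7.78 (Cinder) > $7.42 (Dune) > $5.55 (Brio) > …
Slot 1: Rook pays $7.78 × 930 = $7235.40
Slot 2: Cinder pays $7.42 × 550 = $4081.00
Slot 3: Dune pays $5.55 × 330 = $1831.50
Total = $13147.90

Total revenue: $13147.90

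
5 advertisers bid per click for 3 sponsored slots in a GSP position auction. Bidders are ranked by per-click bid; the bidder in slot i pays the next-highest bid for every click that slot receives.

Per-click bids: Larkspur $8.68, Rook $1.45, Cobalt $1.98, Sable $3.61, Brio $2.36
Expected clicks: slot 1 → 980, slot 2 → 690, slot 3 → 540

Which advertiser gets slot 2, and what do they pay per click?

Sable; $2.36 per click

Sorting advertisers: $8.68 (Larkspur) > $3.61 (Sable) > $2.36 (Brio) > $1.98 (Cobalt) > …
Slot 2 goes to the second-ranked bidder, Sable, who pays the next bid down: $2.36/click.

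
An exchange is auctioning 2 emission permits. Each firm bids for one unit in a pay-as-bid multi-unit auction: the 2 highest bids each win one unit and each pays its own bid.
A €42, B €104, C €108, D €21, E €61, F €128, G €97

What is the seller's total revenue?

Total revenue: €236

Sorting: 128 (F), 108 (C), 104 (B), 97 (G), …
The 2 highest are F, C.
Total revenue = 128 + 108 = €236.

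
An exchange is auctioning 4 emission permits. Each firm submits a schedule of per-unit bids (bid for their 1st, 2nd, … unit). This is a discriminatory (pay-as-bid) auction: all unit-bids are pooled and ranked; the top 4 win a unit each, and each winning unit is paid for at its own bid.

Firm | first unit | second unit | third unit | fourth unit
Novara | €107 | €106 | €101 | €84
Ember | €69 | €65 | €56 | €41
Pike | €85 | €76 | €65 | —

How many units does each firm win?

Novara 3, Pike 1

All unit-bids, highest first — top 4: 107 (Novara-1), 106 (Novara-2), 101 (Novara-3), 85 (Pike-1)
Next rejected bid: €84 (not a price — pay-as-bid).
Allocation: Novara 3, Pike 1.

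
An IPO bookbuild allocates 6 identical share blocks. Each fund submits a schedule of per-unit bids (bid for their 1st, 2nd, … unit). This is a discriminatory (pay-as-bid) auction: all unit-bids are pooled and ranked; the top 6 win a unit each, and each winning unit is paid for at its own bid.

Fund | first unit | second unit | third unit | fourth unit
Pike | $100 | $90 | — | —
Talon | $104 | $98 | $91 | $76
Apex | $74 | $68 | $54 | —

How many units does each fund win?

Pooled unit-bids ranked (top 6): 104 (Talon-1), 100 (Pike-1), 98 (Talon-2), 91 (Talon-3), 90 (Pike-2), 76 (Talon-4)
Next rejected bid: $74 (not a price — pay-as-bid).
Allocation: Pike 2, Talon 4.

Pike 2, Talon 4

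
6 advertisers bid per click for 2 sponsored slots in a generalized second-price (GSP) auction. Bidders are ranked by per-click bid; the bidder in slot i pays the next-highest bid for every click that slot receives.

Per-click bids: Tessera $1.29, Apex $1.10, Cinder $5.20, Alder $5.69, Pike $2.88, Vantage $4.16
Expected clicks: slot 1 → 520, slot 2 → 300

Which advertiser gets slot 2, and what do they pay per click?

Cinder; $4.16 per click

Ranked by bid: $5.69 (Alder) > $5.20 (Cinder) > $4.16 (Vantage) > …
Slot 2 goes to the second-ranked bidder, Cinder, who pays the next bid down: $4.16/click.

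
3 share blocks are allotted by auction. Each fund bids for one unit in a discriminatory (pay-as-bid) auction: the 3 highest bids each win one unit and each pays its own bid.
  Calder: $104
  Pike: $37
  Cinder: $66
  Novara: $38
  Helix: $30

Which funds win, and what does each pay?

Calder $104, Cinder $66, Novara $38

Ordering the bids: 104 (Calder), 66 (Cinder), 38 (Novara), 37 (Pike), 30 (Helix)
Top 3: Calder, Cinder, Novara.
Each winner pays its own bid: Calder $104, Cinder $66, Novara $38.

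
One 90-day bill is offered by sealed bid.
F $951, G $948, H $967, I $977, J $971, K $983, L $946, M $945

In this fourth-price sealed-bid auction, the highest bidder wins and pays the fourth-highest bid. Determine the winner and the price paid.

K pays $967

Fourth-price sealed-bid auction: the highest bidder wins and pays the fourth-highest bid.
Bids ranked: 983 (K) > 977 (I) > 971 (J) > 967 (H) > 951 (F) > 948 (G) > …
K wins; payment is bid #4 in the ranking = $967.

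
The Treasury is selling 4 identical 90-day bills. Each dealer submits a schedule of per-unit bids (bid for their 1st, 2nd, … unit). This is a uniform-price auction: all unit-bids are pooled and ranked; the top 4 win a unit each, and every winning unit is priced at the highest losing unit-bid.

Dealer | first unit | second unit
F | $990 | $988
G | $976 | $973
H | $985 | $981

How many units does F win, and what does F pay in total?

F: 2 units, pays $1,952

Pooled unit-bids ranked (top 4): 990 (F-1), 988 (F-2), 985 (H-1), 981 (H-2)
Highest rejected unit-bid = $976.
F wins 2 unit(s) at $976 each.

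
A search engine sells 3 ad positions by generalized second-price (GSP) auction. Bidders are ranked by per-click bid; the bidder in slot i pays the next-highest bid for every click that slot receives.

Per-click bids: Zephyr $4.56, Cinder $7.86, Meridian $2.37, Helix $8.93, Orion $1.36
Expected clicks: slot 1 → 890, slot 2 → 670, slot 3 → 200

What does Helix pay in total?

Helix pays $6995.40

Per-click bids in order: $8.93 (Helix) > $7.86 (Cinder) > $4.56 (Zephyr) > $2.37 (Meridian) > …
Helix holds slot 1 → pays next bid $7.86 × 890 clicks = $6995.40.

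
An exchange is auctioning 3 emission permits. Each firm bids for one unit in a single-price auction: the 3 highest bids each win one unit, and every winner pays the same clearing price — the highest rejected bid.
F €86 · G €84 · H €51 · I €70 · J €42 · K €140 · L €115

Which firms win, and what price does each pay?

K, L, F; each pays €84

Bids ranked high→low: 140 (K), 115 (L), 86 (F), 84 (G), 70 (I), …
Top 3: K, L, F.
Highest unsuccessful bid: €84 → clearing price.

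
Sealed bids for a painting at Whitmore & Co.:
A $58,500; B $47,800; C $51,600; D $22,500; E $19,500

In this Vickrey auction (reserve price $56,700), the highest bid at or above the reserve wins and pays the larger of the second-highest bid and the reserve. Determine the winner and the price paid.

A pays $56,700

Vickrey auction (reserve price $56,700): the highest bid at or above the reserve wins and pays the larger of the second-highest bid and the reserve.
Sorting bids: 58,500 (A) > 51,600 (C) > 47,800 (B) > 22,500 (D) > 19,500 (E)
Highest eligible bid: A at $58,500.
Second-highest bid $51,600 is below the reserve $56,700, so the reserve binds → payment $56,700.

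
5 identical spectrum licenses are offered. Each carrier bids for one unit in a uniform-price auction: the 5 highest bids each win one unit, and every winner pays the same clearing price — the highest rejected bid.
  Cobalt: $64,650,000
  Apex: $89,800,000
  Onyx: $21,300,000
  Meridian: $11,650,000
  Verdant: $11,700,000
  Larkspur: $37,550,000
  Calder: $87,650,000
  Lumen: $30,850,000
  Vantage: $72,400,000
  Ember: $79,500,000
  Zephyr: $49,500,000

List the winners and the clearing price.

Sorting: 89,800,000 (Apex), 87,650,000 (Calder), 79,500,000 (Ember), 72,400,000 (Vantage), 64,650,000 (Cobalt), 49,500,000 (Zephyr), 37,550,000 (Larkspur), …
Top 5: Apex, Calder, Ember, Vantage, Cobalt.
Highest unsuccessful bid: $49,500,000 → clearing price.

Apex, Calder, Ember, Vantage, Cobalt; each pays $49,500,000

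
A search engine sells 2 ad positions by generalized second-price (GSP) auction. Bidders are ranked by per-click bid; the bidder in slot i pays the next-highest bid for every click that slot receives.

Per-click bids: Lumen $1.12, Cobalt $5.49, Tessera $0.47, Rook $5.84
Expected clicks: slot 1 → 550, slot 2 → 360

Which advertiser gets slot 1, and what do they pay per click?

Per-click bids in order: $5.84 (Rook) > $5.49 (Cobalt) > $1.12 (Lumen) > …
Slot 1 goes to the first-ranked bidder, Rook, who pays the next bid down: $5.49/click.

Rook; $5.49 per click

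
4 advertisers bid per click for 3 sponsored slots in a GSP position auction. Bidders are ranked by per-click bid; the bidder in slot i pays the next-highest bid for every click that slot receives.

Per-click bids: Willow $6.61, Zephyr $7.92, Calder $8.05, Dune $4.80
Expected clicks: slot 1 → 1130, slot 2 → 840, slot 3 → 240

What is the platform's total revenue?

Total revenue: $15654.00

Ranked by bid: $8.05 (Calder) > $7.92 (Zephyr) > $6.61 (Willow) > $4.80 (Dune)
Slot 1: Calder pays $7.92 × 1130 = $8949.60
Slot 2: Zephyr pays $6.61 × 840 = $5552.40
Slot 3: Willow pays $4.80 × 240 = $1152.00
Total = $15654.00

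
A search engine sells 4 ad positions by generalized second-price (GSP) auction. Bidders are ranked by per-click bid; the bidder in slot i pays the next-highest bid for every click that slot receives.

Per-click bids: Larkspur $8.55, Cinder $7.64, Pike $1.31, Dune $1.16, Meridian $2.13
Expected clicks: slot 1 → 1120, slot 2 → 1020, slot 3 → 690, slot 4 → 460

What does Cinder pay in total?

Cinder pays $2172.60

Sorting advertisers: $8.55 (Larkspur) > $7.64 (Cinder) > $2.13 (Meridian) > $1.31 (Pike) > $1.16 (Dune)
Cinder holds slot 2 → pays next bid $2.13 × 1020 clicks = $2172.60.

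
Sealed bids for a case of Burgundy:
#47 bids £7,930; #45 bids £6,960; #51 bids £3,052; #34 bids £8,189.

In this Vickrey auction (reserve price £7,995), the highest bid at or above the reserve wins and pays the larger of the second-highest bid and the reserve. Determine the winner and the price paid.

Bids in order: 8,189 (#34) > 7,930 (#47) > 6,960 (#45) > 3,052 (#51)
#34 has the top bid at or above the reserve (£8,189).
max(second-highest £7,930, reserve £7,995) = £7,995.

#34 pays £7,995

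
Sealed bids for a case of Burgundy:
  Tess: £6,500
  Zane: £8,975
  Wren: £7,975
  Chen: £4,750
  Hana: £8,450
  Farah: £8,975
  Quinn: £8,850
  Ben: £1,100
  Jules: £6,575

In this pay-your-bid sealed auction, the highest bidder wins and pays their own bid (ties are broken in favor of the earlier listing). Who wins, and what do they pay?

Bids in order: 8,975 (Zane) > 8,975 (Farah) > 8,850 (Quinn) > 8,450 (Hana) > 7,975 (Wren) > 6,575 (Jules) > …
Zane and Farah tie at £8,975; tie-break gives it to Zane.
Zane has the highest bid and pays exactly that: £8,975.

Zane pays £8,975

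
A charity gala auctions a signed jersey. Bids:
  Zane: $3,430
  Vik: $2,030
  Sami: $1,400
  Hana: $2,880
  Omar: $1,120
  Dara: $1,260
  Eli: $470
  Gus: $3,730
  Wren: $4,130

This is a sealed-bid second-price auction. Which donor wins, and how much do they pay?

Sorting bids: 4,130 (Wren) > 3,730 (Gus) > 3,430 (Zane) > 2,880 (Hana) > 2,030 (Vik) > 1,400 (Sami) > …
Second-price: Wren pays Gus's bid of $3,730.

Wren pays $3,730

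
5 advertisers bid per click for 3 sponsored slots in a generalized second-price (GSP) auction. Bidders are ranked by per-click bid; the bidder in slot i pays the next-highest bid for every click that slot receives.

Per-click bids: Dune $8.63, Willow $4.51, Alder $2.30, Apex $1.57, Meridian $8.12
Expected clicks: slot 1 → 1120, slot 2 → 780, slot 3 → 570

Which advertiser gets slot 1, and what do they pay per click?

Dune; $8.12 per click

Per-click bids in order: $8.63 (Dune) > $8.12 (Meridian) > $4.51 (Willow) > $2.30 (Alder) > …
Slot 1 goes to the first-ranked bidder, Dune, who pays the next bid down: $8.12/click.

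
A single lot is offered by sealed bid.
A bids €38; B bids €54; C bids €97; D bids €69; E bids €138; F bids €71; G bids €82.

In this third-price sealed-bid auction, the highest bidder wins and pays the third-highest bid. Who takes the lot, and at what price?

E pays €82

Sorting bids: 138 (E) > 97 (C) > 82 (G) > 71 (F) > 69 (D) > 54 (B) > …
E wins; payment is bid #3 in the ranking = €82.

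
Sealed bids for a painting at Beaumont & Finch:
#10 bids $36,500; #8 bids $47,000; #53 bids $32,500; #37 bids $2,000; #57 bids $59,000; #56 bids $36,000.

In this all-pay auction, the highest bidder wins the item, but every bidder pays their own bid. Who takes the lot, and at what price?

#57 pays $59,000

Bids in order: 59,000 (#57) > 47,000 (#8) > 36,500 (#10) > 36,000 (#56) > 32,500 (#53) > 2,000 (#37)
#57 is highest and takes the item; every bidder forfeits their bid.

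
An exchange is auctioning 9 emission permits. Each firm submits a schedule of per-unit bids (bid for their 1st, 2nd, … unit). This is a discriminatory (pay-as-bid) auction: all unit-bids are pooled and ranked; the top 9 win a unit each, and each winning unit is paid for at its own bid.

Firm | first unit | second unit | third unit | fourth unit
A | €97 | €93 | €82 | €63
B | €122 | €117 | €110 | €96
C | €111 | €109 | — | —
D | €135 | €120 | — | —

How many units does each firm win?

A 1, B 4, C 2, D 2

Pooled unit-bids ranked (top 9): 135 (D-1), 122 (B-1), 120 (D-2), 117 (B-2), 111 (C-1), 110 (B-3), 109 (C-2), 97 (A-1), 96 (B-4)
Next rejected bid: €93 (not a price — pay-as-bid).
Allocation: A 1, B 4, C 2, D 2.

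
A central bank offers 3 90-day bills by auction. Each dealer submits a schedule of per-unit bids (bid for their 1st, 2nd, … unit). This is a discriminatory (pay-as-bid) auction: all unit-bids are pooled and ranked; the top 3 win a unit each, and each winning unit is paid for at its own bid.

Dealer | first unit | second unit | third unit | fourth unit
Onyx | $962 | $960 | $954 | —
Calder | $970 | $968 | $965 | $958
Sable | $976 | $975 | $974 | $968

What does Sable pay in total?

All unit-bids, highest first — top 3: 976 (Sable-1), 975 (Sable-2), 974 (Sable-3)
Next rejected bid: $970 (not a price — pay-as-bid).
Sable's winning unit-bids: 976 + 975 + 974 = $2,925.

Sable pays $2,925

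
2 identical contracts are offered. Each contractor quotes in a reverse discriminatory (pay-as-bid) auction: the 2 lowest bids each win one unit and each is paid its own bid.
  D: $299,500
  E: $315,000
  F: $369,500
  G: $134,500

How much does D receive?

D is paid $299,500

Bids ranked low→high: 134,500 (G), 299,500 (D), 315,000 (E), 369,500 (F)
Lowest 2: G, D.
D wins → own bid $299,500.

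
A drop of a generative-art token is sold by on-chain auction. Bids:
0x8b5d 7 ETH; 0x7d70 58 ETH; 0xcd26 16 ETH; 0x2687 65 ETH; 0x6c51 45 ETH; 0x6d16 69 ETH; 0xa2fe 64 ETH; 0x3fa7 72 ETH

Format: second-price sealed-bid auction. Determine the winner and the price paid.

0x3fa7 pays 69 ETH

Second-price sealed-bid auction: the highest bidder wins and pays the second-highest bid.
Bids in order: 72 (0x3fa7) > 69 (0x6d16) > 65 (0x2687) > 64 (0xa2fe) > 58 (0x7d70) > 45 (0x6c51) > …
0x3fa7 wins with the highest bid; price is set by the runner-up at 69 ETH.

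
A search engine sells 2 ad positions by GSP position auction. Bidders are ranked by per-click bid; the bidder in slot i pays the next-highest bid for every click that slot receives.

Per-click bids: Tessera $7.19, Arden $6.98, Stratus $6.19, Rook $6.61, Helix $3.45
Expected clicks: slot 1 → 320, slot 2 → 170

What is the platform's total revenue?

Total revenue: $3357.30

Ranked by bid: $7.19 (Tessera) > $6.98 (Arden) > $6.61 (Rook) > …
Slot 1: Tessera pays $6.98 × 320 = $2233.60
Slot 2: Arden pays $6.61 × 170 = $1123.70
Total = $3357.30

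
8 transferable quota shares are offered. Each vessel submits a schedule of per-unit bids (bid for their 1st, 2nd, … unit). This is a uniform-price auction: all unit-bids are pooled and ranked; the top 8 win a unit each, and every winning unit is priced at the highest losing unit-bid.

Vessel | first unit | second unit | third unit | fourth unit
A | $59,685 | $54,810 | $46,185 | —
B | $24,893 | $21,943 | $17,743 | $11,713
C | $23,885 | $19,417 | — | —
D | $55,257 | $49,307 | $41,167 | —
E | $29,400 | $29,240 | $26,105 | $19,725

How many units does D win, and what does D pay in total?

Merging the schedules and taking the best 8: 59,685 (A-1), 55,257 (D-1), 54,810 (A-2), 49,307 (D-2), 46,185 (A-3), 41,167 (D-3), 29,400 (E-1), 29,240 (E-2)
First bid not allocated: $26,105.
D wins 3 unit(s) at $26,105 each.

D: 3 units, pays $78,315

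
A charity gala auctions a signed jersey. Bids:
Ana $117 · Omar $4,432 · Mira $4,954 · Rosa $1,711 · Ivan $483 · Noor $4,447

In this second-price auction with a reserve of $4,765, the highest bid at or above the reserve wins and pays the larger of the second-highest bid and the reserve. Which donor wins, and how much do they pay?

Sorting bids: 4,954 (Mira) > 4,447 (Noor) > 4,432 (Omar) > 1,711 (Rosa) > 483 (Ivan) > 117 (Ana)
Mira has the top bid at or above the reserve ($4,954).
max(second-highest $4,447, reserve $4,765) = $4,765.

Mira pays $4,765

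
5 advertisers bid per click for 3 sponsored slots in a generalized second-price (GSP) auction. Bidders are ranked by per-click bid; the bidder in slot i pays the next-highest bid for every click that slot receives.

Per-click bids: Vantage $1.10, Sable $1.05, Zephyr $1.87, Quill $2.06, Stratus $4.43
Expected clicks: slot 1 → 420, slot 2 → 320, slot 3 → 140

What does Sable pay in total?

Sorting advertisers: $4.43 (Stratus) > $2.06 (Quill) > $1.87 (Zephyr) > $1.10 (Vantage) > …
Sable ranks below slot 3 → no slot, pays nothing.

Sable pays $0.00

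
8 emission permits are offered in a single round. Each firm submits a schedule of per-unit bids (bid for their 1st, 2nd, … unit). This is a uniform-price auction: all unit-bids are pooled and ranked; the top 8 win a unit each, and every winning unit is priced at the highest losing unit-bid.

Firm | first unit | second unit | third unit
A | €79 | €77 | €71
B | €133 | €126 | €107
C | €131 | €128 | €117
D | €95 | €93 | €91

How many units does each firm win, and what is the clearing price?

B 3, C 3, D 2; clearing price €91

Pooled unit-bids ranked (top 8): 133 (B-1), 131 (C-1), 128 (C-2), 126 (B-2), 117 (C-3), 107 (B-3), 95 (D-1), 93 (D-2)
The (k+1)-th unit-bid is €91.
Allocation: B 3, C 3, D 2.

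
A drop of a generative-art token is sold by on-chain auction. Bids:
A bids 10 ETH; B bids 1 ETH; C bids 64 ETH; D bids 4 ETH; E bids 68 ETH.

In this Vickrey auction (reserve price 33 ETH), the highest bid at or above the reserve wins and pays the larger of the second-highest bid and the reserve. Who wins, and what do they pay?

Vickrey auction (reserve price 33 ETH): the highest bid at or above the reserve wins and pays the larger of the second-highest bid and the reserve.
Bids in order: 68 (E) > 64 (C) > 10 (A) > 4 (D) > 1 (B)
E has the top bid at or above the reserve (68 ETH).
max(second-highest 64 ETH, reserve 33 ETH) = 64 ETH; the reserve does not bind.

E pays 64 ETH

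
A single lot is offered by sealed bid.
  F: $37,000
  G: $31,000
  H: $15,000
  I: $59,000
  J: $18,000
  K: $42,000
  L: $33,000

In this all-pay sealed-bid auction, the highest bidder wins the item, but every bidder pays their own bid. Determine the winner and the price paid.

Bids ranked: 59,000 (I) > 42,000 (K) > 37,000 (F) > 33,000 (L) > 31,000 (G) > 18,000 (J) > …
I is highest and takes the item; every bidder forfeits their bid.

I pays $59,000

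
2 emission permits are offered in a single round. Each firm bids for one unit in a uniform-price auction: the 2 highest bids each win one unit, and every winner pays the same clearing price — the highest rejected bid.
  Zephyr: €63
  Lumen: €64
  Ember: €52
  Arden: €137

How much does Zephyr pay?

Zephyr pays €0

Sorting: 137 (Arden), 64 (Lumen), 63 (Zephyr), 52 (Ember)
Top 2: Arden, Lumen.
Clearing price = highest rejected bid = €63.
Zephyr does not win → pays €0.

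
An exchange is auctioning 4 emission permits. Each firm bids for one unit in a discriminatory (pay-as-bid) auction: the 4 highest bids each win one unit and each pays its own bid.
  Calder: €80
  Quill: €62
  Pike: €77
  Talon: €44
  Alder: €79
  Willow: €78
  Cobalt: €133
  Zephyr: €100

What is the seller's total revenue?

Total revenue: €392

Sorting: 133 (Cobalt), 100 (Zephyr), 80 (Calder), 79 (Alder), 78 (Willow), 77 (Pike), …
Top 4: Cobalt, Zephyr, Calder, Alder.
Total revenue = 133 + 100 + 80 + 79 = €392.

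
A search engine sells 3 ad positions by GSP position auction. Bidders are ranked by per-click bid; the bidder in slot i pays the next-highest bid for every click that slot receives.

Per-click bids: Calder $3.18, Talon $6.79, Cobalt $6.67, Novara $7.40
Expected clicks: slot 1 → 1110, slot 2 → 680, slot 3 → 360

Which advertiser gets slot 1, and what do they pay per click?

Novara; $6.79 per click

Ranked by bid: $7.40 (Novara) > $6.79 (Talon) > $6.67 (Cobalt) > $3.18 (Calder)
Slot 1 goes to the first-ranked bidder, Novara, who pays the next bid down: $6.79/click.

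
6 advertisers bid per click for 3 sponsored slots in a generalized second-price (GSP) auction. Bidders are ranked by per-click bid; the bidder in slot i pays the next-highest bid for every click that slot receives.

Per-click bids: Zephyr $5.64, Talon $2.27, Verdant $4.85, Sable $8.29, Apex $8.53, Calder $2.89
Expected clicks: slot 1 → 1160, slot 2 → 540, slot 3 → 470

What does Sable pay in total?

Sorting advertisers: $8.53 (Apex) > $8.29 (Sable) > $5.64 (Zephyr) > $4.85 (Verdant) > …
Sable holds slot 2 → pays next bid $5.64 × 540 clicks = $3045.60.

Sable pays $3045.60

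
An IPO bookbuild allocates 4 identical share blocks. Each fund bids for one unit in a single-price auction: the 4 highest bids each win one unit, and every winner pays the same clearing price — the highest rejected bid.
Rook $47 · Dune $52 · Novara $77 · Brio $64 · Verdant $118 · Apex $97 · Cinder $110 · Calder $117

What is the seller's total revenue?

Bids ranked high→low: 118 (Verdant), 117 (Calder), 110 (Cinder), 97 (Apex), 77 (Novara), 64 (Brio), …
Winners (4 units): Verdant, Calder, Cinder, Apex.
First losing bid is Novara's $77, which sets the uniform price.
Total revenue = 4 × $77 = $308.

Total revenue: $308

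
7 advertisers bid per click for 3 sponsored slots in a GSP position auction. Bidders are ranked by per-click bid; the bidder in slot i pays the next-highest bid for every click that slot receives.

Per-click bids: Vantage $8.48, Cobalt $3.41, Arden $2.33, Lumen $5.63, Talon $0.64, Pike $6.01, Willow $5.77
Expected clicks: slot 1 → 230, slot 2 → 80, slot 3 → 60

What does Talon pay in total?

Talon pays $0.00

Sorting advertisers: $8.48 (Vantage) > $6.01 (Pike) > $5.77 (Willow) > $5.63 (Lumen) > …
Talon ranks below slot 3 → no slot, pays nothing.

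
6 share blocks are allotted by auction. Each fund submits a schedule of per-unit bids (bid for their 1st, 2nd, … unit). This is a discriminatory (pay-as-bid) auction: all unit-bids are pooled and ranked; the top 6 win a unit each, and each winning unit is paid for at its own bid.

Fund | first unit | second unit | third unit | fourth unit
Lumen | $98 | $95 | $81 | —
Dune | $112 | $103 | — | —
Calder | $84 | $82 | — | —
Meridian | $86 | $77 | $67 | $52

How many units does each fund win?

All unit-bids, highest first — top 6: 112 (Dune-1), 103 (Dune-2), 98 (Lumen-1), 95 (Lumen-2), 86 (Meridian-1), 84 (Calder-1)
Next rejected bid: $82 (not a price — pay-as-bid).
Allocation: Calder 1, Dune 2, Lumen 2, Meridian 1.

Calder 1, Dune 2, Lumen 2, Meridian 1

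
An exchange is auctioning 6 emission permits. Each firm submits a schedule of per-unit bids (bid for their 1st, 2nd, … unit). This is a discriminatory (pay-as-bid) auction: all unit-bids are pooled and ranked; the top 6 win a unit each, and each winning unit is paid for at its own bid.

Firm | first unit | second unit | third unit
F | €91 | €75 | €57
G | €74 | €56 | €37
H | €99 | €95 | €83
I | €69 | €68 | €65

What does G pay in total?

All unit-bids, highest first — top 6: 99 (H-1), 95 (H-2), 91 (F-1), 83 (H-3), 75 (F-2), 74 (G-1)
Next rejected bid: €69 (not a price — pay-as-bid).
G's winning unit-bids: 74 = €74.

G pays €74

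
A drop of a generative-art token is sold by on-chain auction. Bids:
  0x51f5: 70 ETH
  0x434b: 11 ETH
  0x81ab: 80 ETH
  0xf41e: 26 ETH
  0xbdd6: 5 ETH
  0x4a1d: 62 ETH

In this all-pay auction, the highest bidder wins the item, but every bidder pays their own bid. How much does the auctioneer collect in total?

Total revenue: 254 ETH

Sorting bids: 80 (0x81ab) > 70 (0x51f5) > 62 (0x4a1d) > 26 (0xf41e) > 11 (0x434b) > 5 (0xbdd6)
Every bidder forfeits their bid regardless of winning.
Revenue = 70 + 11 + 80 + 26 + 5 + 62 = 254 ETH.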